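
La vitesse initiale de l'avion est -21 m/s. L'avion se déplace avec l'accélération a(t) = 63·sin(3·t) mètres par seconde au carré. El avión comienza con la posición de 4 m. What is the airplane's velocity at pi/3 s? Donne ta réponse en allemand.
Wir müssen unsere Gleichung für die Beschleunigung a(t) = 63·sin(3·t) 1-mal integrieren. Mit ∫a(t)dt und Anwendung von v(0) = -21, finden wir v(t) = -21·cos(3·t). Aus der Gleichung für die Geschwindigkeit v(t) = -21·cos(3·t), setzen wir t = pi/3 ein und erhalten v = 21.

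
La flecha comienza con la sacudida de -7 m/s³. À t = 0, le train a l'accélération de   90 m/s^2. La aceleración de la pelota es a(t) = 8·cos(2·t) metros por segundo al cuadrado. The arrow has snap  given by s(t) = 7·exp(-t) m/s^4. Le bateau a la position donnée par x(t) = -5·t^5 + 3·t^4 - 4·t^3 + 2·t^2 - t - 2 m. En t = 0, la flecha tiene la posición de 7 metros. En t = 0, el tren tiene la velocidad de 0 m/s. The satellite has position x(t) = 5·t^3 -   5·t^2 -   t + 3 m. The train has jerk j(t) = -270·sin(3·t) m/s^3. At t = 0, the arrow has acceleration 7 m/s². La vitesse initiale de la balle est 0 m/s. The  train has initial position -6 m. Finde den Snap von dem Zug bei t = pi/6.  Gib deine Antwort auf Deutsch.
Um dies zu lösen, müssen wir 1 Ableitung unserer Gleichung für den Ruck j(t) = -270·sin(3·t) nehmen. Mit d/dt von j(t) finden wir s(t) = -810·cos(3·t). Aus der Gleichung für den Snap s(t) = -810·cos(3·t), setzen wir t = pi/6 ein und erhalten s = 0.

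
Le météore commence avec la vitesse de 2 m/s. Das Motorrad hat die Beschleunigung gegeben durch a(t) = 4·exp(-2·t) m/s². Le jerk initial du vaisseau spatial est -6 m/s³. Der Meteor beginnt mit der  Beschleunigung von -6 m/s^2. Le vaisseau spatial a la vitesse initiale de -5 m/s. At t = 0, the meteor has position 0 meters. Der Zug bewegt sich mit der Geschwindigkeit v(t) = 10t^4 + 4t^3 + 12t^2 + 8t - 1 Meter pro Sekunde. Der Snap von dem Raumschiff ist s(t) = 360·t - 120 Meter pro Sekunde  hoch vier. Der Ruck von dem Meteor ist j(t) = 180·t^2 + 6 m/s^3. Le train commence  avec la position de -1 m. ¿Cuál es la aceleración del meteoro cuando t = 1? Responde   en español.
Partiendo de la sacudida j(t) = 180·t^2 + 6, tomamos 1 integral. La antiderivada de la sacudida, con a(0) = -6, da la aceleración: a(t) = 60·t^3 + 6·t - 6. De la ecuación de la aceleración a(t) = 60·t^3 + 6·t - 6, sustituimos t = 1 para obtener a = 60.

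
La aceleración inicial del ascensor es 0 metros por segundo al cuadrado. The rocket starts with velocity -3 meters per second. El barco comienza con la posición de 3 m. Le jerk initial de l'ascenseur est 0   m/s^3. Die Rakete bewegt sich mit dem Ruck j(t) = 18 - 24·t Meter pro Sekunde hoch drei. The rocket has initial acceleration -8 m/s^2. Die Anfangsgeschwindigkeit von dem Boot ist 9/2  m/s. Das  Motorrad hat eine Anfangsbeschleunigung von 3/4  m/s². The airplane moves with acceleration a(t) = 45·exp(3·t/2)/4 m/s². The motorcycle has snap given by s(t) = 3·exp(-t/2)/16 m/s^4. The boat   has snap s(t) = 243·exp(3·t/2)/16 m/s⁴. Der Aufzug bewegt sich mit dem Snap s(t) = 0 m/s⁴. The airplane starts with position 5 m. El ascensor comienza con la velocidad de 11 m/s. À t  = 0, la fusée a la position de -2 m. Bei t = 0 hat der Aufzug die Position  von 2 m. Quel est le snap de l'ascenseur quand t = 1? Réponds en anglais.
Using s(t) = 0 and substituting t = 1, we find s = 0.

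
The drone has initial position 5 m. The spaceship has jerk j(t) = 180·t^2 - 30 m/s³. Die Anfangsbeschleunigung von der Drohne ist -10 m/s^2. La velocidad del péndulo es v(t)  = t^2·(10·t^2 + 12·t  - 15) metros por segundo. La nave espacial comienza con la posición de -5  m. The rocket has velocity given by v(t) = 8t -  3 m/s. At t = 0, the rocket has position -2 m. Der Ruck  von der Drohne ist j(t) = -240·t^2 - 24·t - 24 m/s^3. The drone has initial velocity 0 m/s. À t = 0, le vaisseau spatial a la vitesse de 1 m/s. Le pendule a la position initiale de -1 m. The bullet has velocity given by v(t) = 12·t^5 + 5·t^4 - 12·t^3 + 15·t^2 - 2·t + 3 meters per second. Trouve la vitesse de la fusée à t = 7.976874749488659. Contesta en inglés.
We have velocity v(t) = 8·t - 3. Substituting t = 7.976874749488659: v(7.976874749488659) = 60.8149979959093.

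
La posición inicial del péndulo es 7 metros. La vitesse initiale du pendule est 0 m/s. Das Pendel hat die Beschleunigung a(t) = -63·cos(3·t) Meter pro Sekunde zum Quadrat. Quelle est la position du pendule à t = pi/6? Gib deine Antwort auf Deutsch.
Wir müssen unsere Gleichung für die Beschleunigung a(t) = -63·cos(3·t) 2-mal integrieren. Die Stammfunktion von der Beschleunigung, mit v(0) = 0, ergibt die Geschwindigkeit: v(t) = -21·sin(3·t). Mit ∫v(t)dt und Anwendung von x(0) = 7, finden wir x(t) = 7·cos(3·t). Mit x(t) = 7·cos(3·t) und Einsetzen von t = pi/6, finden wir x = 0.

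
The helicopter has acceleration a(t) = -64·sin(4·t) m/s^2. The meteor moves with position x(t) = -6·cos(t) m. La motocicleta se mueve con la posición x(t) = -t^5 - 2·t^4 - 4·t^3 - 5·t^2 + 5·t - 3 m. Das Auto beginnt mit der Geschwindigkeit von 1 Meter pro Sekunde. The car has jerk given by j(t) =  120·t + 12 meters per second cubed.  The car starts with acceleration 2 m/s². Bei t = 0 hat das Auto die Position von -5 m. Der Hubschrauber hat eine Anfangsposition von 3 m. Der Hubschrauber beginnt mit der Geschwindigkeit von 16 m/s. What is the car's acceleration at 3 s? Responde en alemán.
Wir müssen unsere Gleichung für den Ruck j(t) = 120·t + 12 1-mal integrieren. Das Integral von dem Ruck ist die Beschleunigung. Mit a(0) = 2 erhalten wir a(t) = 60·t^2 + 12·t + 2. Mit a(t) = 60·t^2 + 12·t + 2 und Einsetzen von t = 3, finden wir a = 578.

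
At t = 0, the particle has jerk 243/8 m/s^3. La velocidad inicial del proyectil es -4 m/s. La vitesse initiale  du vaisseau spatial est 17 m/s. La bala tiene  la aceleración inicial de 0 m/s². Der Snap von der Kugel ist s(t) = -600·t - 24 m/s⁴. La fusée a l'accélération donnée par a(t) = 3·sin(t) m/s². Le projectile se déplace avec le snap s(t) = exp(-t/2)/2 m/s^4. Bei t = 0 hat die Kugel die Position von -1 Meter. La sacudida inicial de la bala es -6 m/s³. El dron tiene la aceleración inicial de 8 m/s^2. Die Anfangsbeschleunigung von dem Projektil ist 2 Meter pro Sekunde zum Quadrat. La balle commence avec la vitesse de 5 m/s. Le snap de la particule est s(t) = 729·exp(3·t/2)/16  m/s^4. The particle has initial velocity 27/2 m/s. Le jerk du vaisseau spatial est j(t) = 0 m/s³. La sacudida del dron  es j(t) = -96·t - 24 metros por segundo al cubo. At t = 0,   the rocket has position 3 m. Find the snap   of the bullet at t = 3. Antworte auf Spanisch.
De la ecuación del snap s(t) = -600·t - 24, sustituimos t = 3 para obtener s = -1824.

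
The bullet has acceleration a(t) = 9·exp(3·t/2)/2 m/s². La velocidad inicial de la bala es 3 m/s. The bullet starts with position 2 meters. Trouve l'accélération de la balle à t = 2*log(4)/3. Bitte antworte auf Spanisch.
Usando a(t) = 9·exp(3·t/2)/2 y sustituyendo t = 2*log(4)/3, encontramos a = 18.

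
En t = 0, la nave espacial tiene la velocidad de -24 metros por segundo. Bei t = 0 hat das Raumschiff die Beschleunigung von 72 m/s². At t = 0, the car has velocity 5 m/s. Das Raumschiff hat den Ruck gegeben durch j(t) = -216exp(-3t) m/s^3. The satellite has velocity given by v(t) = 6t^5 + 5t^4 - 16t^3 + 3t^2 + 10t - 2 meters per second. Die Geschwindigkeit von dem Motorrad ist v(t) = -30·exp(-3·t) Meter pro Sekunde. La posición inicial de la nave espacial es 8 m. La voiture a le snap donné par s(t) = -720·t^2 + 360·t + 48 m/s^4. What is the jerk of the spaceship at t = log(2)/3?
From the given jerk equation j(t) = -216·exp(-3·t), we substitute t = log(2)/3 to get j = -108.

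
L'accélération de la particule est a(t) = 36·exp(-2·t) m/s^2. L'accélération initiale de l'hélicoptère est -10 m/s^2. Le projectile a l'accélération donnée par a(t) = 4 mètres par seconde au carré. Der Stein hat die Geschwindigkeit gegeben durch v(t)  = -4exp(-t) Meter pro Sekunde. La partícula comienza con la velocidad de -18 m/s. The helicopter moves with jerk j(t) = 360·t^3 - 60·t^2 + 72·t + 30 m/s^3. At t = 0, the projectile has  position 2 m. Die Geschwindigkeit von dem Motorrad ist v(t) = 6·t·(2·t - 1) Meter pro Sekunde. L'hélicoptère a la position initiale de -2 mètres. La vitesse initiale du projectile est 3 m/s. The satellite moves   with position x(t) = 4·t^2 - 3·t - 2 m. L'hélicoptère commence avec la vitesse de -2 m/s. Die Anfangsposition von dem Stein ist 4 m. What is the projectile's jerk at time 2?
We must differentiate our acceleration equation a(t) = 4 1 time. The derivative of acceleration gives jerk: j(t) = 0. Using j(t) = 0 and substituting t = 2, we find j = 0.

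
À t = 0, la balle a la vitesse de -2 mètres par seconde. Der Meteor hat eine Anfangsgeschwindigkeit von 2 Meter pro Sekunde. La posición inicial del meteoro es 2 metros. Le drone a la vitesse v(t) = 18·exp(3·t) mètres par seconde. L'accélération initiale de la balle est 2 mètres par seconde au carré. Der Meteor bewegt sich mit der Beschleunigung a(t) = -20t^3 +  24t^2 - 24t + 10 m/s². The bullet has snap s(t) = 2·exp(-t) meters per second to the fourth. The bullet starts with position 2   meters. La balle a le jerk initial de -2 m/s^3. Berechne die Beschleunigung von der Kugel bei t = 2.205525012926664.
Um dies zu lösen, müssen wir 2 Stammfunktionen unserer Gleichung für den Snap s(t) = 2·exp(-t) finden. Mit ∫s(t)dt und Anwendung von j(0) = -2, finden wir j(t) = -2·exp(-t). Durch Integration von dem Ruck und Verwendung der Anfangsbedingung a(0) = 2, erhalten wir a(t) = 2·exp(-t). Aus der Gleichung für die Beschleunigung a(t) = 2·exp(-t), setzen wir t = 2.205525012926664 ein und erhalten a = 0.220385315091038.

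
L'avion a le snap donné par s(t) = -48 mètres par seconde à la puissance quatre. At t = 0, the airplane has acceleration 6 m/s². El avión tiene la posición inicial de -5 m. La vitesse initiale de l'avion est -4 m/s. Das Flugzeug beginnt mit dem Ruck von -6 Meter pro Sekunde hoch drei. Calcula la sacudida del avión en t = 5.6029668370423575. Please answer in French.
Nous devons trouver la primitive de notre équation du snap s(t) = -48 1 fois. En intégrant le snap et en utilisant la condition initiale j(0) = -6, nous obtenons j(t) = -48·t - 6. De l'équation du jerk j(t) = -48·t - 6, nous substituons t = 5.6029668370423575 pour obtenir j = -274.942408178033.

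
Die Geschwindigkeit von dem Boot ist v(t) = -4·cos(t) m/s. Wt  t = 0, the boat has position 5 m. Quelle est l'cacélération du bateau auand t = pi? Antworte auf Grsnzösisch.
Pour résoudre ceci, nous devons prendre 1 dérivée de notre équation de la vitesse v(t) = -4·cos(t). La dérivée de la vitesse donne l'accélération: a(t) = 4·sin(t). De l'équation de l'accélération a(t) = 4·sin(t), nous substituons t = pi pour obtenir a = 0.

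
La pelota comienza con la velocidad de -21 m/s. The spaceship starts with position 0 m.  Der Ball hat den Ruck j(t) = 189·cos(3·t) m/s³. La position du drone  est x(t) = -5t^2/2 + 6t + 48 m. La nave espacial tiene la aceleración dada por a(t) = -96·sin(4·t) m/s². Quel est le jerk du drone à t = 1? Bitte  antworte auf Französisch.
Nous devons dériver notre équation de la position x(t) = -5·t^2/2 + 6·t + 48 3 fois. En dérivant la position, nous obtenons la vitesse: v(t) = 6 - 5·t. En prenant d/dt de v(t), nous trouvons a(t) = -5. En dérivant l'accélération, nous obtenons le jerk: j(t) = 0. En utilisant j(t) = 0 et en substituant t = 1, nous trouvons j = 0.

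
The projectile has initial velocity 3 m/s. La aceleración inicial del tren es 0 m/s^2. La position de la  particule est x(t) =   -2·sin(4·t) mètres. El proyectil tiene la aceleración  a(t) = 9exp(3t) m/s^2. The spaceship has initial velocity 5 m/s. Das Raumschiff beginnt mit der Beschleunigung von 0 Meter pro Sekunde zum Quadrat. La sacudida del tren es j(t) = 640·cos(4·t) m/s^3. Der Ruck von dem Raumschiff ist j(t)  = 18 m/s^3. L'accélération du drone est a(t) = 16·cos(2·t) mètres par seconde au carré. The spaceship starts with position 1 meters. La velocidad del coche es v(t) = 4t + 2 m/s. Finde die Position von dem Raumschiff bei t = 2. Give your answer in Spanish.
Debemos encontrar la integral de nuestra ecuación de la sacudida j(t) = 18 3 veces. La antiderivada de la sacudida es la aceleración. Usando a(0) = 0, obtenemos a(t) = 18·t. Integrando la aceleración y usando la condición inicial v(0) = 5, obtenemos v(t) = 9·t^2 + 5. La integral de la velocidad, con x(0) = 1, da la posición: x(t) = 3·t^3 + 5·t + 1. Tenemos la posición x(t) = 3·t^3 + 5·t + 1. Sustituyendo t = 2: x(2) = 35.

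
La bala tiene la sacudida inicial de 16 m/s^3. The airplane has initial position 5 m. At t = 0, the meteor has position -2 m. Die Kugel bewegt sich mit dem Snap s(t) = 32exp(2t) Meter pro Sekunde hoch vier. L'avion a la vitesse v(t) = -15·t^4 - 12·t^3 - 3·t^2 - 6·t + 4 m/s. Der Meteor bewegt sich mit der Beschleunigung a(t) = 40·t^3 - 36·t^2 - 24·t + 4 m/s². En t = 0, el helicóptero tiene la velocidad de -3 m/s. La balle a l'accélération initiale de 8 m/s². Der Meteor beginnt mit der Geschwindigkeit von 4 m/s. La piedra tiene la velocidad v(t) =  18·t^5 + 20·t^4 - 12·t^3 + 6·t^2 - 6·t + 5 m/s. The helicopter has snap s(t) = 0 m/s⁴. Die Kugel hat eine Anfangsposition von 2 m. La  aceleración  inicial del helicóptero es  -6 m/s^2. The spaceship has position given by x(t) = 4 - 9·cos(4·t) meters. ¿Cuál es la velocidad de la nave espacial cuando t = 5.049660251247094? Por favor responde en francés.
Nous devons dériver notre équation de la position x(t) = 4 - 9·cos(4·t) 1 fois. En dérivant la position, nous obtenons la vitesse: v(t) = 36·sin(4·t). Nous avons la vitesse v(t) = 36·sin(4·t). En substituant t = 5.049660251247094: v(5.049660251247094) = 35.1188127589133.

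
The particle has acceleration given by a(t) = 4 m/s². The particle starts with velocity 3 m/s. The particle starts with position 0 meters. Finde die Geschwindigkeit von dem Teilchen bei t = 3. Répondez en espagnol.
Necesitamos integrar nuestra ecuación de la aceleración a(t) = 4 1 vez. Integrando la aceleración y usando la condición inicial v(0) = 3, obtenemos v(t) = 4·t + 3. De la ecuación de la velocidad v(t) = 4·t + 3, sustituimos t = 3 para obtener v = 15.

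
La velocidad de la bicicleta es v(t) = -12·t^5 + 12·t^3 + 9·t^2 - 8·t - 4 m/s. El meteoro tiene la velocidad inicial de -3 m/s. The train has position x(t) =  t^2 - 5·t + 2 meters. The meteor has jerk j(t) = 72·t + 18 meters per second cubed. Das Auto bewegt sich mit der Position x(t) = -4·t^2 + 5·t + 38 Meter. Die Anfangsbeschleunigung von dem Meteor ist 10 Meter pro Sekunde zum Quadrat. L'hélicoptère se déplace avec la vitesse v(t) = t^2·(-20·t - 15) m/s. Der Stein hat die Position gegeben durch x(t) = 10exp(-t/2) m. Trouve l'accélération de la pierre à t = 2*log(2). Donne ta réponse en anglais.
To solve this, we need to take 2 derivatives of our position equation x(t) = 10·exp(-t/2). Taking d/dt of x(t), we find v(t) = -5·exp(-t/2). The derivative of velocity gives acceleration: a(t) = 5·exp(-t/2)/2. From the given acceleration equation a(t) = 5·exp(-t/2)/2, we substitute t = 2*log(2) to get a = 5/4.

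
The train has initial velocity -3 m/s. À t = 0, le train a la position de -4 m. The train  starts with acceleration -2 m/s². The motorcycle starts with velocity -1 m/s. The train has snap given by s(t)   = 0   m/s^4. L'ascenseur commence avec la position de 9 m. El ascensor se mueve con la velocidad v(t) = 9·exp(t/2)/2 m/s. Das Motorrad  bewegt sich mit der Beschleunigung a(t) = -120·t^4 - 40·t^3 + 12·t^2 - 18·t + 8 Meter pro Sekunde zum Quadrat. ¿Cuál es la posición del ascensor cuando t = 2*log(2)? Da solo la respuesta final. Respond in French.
La position à t = 2*log(2) est x = 18.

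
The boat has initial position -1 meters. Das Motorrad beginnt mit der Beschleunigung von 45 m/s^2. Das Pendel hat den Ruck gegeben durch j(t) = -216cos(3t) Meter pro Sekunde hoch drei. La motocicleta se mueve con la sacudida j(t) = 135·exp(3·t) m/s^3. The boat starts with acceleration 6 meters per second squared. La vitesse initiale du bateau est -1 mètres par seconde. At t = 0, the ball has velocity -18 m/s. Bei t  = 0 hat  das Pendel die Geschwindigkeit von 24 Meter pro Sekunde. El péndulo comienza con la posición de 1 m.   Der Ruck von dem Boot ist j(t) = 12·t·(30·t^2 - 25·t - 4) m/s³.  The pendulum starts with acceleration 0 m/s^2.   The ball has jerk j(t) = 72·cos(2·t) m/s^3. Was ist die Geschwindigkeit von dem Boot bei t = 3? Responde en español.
Partiendo de la sacudida j(t) = 12·t·(30·t^2 - 25·t - 4), tomamos 2 integrales. La antiderivada de la sacudida es la aceleración. Usando a(0) = 6, obtenemos a(t) = 90·t^4 - 100·t^3 - 24·t^2 + 6. La antiderivada de la aceleración es la velocidad. Usando v(0) = -1, obtenemos v(t) = 18·t^5 - 25·t^4 - 8·t^3 + 6·t - 1. Usando v(t) = 18·t^5 - 25·t^4 - 8·t^3 + 6·t - 1 y sustituyendo t = 3, encontramos v = 2150.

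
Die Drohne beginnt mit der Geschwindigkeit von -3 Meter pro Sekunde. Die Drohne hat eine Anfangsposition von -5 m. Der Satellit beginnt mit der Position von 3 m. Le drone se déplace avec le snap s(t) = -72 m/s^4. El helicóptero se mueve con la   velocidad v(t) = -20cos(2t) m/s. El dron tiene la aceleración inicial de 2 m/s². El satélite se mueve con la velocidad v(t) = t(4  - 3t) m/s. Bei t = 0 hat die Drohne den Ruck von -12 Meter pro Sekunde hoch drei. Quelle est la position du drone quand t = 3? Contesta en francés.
Pour résoudre ceci, nous devons prendre 4 intégrales de notre équation du snap s(t) = -72. En prenant ∫s(t)dt et en appliquant j(0) = -12, nous trouvons j(t) = -72·t - 12. En prenant ∫j(t)dt et en appliquant a(0) = 2, nous trouvons a(t) = -36·t^2 - 12·t + 2. En prenant ∫a(t)dt et en appliquant v(0) = -3, nous trouvons v(t) = -12·t^3 - 6·t^2 + 2·t - 3. En prenant ∫v(t)dt et en appliquant x(0) = -5, nous trouvons x(t) = -3·t^4 - 2·t^3 + t^2 - 3·t - 5. De l'équation de la position x(t) = -3·t^4 - 2·t^3 + t^2 - 3·t - 5, nous substituons t = 3 pour obtenir x = -302.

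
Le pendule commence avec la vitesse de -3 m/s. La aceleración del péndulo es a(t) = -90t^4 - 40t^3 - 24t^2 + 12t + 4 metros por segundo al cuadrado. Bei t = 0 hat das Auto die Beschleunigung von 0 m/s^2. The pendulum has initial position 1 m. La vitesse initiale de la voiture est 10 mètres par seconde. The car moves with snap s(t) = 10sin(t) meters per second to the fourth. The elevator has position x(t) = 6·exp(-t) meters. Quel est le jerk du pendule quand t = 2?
Nous devons dériver notre équation de l'accélération a(t) = -90·t^4 - 40·t^3 - 24·t^2 + 12·t + 4 1 fois. En dérivant l'accélération, nous obtenons le jerk: j(t) = -360·t^3 - 120·t^2 - 48·t + 12. En utilisant j(t) = -360·t^3 - 120·t^2 - 48·t + 12 et en substituant t = 2, nous trouvons j = -3444.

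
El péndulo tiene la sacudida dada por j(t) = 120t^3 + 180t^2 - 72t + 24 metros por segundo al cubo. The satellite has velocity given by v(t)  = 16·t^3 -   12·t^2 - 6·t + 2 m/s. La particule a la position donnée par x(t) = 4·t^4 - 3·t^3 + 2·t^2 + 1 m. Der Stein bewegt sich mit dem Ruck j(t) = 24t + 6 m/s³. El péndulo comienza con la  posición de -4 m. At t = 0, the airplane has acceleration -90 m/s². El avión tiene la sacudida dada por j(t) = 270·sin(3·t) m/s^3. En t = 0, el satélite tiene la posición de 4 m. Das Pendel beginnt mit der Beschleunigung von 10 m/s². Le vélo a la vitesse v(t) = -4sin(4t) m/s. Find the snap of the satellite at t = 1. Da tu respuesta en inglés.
We must differentiate our velocity equation v(t) = 16·t^3 - 12·t^2 - 6·t + 2 3 times. Taking d/dt of v(t), we find a(t) = 48·t^2 - 24·t - 6. Taking d/dt of a(t), we find j(t) = 96·t - 24. Taking d/dt of j(t), we find s(t) = 96. From the given snap equation s(t) = 96, we substitute t = 1 to get s = 96.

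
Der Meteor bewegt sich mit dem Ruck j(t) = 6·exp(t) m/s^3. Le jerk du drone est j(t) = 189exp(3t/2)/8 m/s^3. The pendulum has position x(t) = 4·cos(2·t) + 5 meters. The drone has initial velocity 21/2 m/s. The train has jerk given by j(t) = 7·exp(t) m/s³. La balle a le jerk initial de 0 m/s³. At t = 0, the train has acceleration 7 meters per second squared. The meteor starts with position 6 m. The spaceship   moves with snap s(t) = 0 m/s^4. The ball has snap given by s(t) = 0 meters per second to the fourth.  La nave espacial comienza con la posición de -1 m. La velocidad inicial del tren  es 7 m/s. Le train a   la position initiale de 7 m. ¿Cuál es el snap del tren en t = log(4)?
Para resolver esto, necesitamos tomar 1 derivada de nuestra ecuación de la sacudida j(t) = 7·exp(t). Tomando d/dt de j(t), encontramos s(t) = 7·exp(t). Tenemos el snap s(t) = 7·exp(t). Sustituyendo t = log(4): s(log(4)) = 28.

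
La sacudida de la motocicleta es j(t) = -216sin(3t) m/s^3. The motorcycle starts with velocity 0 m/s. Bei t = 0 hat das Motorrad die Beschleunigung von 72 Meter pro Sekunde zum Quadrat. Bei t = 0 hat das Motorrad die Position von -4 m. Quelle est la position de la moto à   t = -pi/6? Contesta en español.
Para resolver esto, necesitamos tomar 3 integrales de nuestra ecuación de la sacudida j(t) = -216·sin(3·t). La integral de la sacudida, con a(0) = 72, da la aceleración: a(t) = 72·cos(3·t). Tomando ∫a(t)dt y aplicando v(0) = 0, encontramos v(t) = 24·sin(3·t). La antiderivada de la velocidad es la posición. Usando x(0) = -4, obtenemos x(t) = 4 - 8·cos(3·t). De la ecuación de la posición x(t) = 4 - 8·cos(3·t), sustituimos t = -pi/6 para obtener x = 4.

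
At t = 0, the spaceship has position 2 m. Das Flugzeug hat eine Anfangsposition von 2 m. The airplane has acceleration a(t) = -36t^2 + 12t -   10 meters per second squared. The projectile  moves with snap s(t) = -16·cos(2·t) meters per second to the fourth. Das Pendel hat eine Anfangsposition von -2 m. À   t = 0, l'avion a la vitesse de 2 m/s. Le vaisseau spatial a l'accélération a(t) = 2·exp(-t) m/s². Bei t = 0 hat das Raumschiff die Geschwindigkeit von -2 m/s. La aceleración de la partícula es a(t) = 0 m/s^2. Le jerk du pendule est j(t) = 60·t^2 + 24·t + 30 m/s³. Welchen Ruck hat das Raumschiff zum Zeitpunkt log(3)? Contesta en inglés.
To solve this, we need to take 1 derivative of our acceleration equation a(t) = 2·exp(-t). Differentiating acceleration, we get jerk: j(t) = -2·exp(-t). We have jerk j(t) = -2·exp(-t). Substituting t = log(3): j(log(3)) = -2/3.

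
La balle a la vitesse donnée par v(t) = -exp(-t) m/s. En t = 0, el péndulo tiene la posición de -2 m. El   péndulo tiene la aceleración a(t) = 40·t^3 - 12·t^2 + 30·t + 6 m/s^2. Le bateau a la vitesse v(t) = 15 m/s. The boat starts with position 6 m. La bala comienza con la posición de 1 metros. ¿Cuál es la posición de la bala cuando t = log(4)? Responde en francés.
Nous devons trouver l'intégrale de notre équation de la vitesse v(t) = -exp(-t) 1 fois. La primitive de la vitesse est la position. En utilisant x(0) = 1, nous obtenons x(t) = exp(-t). De l'équation de la position x(t) = exp(-t), nous substituons t = log(4) pour obtenir x = 1/4.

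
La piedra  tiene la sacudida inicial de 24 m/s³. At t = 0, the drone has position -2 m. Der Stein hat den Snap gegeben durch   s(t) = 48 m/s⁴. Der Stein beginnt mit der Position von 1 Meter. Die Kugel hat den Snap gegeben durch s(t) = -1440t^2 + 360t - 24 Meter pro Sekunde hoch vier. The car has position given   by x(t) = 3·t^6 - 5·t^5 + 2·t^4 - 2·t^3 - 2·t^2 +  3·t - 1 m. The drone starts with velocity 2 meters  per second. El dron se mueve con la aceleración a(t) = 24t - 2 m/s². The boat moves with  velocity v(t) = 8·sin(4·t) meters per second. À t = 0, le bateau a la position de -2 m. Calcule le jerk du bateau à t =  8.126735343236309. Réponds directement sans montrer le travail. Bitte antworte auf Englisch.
j(8.126735343236309) = -113.548263051153.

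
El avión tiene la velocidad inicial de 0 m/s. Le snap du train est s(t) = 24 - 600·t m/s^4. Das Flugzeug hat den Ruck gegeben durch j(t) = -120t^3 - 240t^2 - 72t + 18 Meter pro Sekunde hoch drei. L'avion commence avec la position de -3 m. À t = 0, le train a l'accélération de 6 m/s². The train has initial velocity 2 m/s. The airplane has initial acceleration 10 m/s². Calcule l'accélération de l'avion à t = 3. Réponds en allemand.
Um dies zu lösen, müssen wir 1 Stammfunktion unserer Gleichung für den Ruck j(t) = -120·t^3 - 240·t^2 - 72·t + 18 finden. Mit ∫j(t)dt und Anwendung von a(0) = 10, finden wir a(t) = -30·t^4 - 80·t^3 - 36·t^2 + 18·t + 10. Mit a(t) = -30·t^4 - 80·t^3 - 36·t^2 + 18·t + 10 und Einsetzen von t = 3, finden wir a = -4850.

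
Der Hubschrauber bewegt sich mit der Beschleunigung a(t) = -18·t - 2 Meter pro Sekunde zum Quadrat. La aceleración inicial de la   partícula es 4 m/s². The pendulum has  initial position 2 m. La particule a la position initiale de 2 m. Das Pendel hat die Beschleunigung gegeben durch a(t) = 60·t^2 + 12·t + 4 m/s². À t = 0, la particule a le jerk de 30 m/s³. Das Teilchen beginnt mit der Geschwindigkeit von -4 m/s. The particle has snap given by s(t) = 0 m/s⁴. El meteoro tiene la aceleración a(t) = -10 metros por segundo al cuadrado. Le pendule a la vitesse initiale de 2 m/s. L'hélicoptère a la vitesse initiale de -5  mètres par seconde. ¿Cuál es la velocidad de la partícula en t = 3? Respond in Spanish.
Partiendo del snap s(t) = 0, tomamos 3 integrales. Integrando el snap y usando la condición inicial j(0) = 30, obtenemos j(t) = 30. La antiderivada de la sacudida, con a(0) = 4, da la aceleración: a(t) = 30·t + 4. Integrando la aceleración y usando la condición inicial v(0) = -4, obtenemos v(t) = 15·t^2 + 4·t - 4. De la ecuación de la velocidad v(t) = 15·t^2 + 4·t - 4, sustituimos t = 3 para obtener v = 143.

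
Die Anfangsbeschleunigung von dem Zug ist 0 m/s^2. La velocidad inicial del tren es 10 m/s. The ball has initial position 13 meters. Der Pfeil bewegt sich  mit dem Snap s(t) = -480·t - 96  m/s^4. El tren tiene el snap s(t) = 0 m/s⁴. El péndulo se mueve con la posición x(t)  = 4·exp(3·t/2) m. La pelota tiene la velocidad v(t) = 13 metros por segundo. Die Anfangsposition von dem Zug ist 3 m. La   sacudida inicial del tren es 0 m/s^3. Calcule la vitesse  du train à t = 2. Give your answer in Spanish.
Para resolver esto, necesitamos tomar 3 integrales de nuestra ecuación del snap s(t) = 0. La antiderivada del snap es la sacudida. Usando j(0) = 0, obtenemos j(t) = 0. La antiderivada de la sacudida, con a(0) = 0, da la aceleración: a(t) = 0. La antiderivada de la aceleración es la velocidad. Usando v(0) = 10, obtenemos v(t) = 10. Tenemos la velocidad v(t) = 10. Sustituyendo t = 2: v(2) = 10.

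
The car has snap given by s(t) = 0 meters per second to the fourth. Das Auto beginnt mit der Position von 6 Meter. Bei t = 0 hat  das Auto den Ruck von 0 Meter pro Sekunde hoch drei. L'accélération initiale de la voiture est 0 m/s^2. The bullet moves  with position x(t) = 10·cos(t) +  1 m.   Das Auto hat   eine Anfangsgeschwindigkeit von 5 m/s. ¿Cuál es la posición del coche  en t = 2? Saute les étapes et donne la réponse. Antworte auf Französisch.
La position à t = 2 est x = 16.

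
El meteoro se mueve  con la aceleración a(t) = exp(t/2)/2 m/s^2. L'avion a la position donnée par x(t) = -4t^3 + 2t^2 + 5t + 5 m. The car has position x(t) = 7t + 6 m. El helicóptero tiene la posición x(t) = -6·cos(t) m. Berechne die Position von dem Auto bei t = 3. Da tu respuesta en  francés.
En utilisant x(t) = 7·t + 6 et en substituant t = 3, nous trouvons x = 27.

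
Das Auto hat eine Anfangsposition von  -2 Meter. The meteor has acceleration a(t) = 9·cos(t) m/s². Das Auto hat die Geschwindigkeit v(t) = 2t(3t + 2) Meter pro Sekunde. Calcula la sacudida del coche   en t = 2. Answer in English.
To solve this, we need to take 2 derivatives of our velocity equation v(t) = 2·t·(3·t + 2). Taking d/dt of v(t), we find a(t) = 12·t + 4. The derivative of acceleration gives jerk: j(t) = 12. Using j(t) = 12 and substituting t = 2, we find j = 12.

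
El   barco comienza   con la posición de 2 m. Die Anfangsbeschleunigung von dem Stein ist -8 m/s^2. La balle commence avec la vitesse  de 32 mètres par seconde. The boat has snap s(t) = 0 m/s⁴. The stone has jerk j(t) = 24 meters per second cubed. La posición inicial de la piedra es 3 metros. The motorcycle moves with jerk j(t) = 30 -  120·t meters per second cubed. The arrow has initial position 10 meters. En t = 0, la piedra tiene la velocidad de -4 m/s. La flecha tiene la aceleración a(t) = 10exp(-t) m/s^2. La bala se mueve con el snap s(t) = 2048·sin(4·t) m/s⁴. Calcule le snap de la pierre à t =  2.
En partant du jerk j(t) = 24, nous prenons 1 dérivée. En prenant d/dt de j(t), nous trouvons s(t) = 0. En utilisant s(t) = 0 et en substituant t = 2, nous trouvons s = 0.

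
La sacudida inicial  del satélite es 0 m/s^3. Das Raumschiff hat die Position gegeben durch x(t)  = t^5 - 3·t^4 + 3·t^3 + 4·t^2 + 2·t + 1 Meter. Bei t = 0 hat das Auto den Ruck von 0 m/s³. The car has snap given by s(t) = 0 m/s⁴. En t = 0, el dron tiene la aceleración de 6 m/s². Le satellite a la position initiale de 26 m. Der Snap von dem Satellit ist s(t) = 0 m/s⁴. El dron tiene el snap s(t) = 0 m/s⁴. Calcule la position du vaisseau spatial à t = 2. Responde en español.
Usando x(t) = t^5 - 3·t^4 + 3·t^3 + 4·t^2 + 2·t + 1 y sustituyendo t = 2, encontramos x = 29.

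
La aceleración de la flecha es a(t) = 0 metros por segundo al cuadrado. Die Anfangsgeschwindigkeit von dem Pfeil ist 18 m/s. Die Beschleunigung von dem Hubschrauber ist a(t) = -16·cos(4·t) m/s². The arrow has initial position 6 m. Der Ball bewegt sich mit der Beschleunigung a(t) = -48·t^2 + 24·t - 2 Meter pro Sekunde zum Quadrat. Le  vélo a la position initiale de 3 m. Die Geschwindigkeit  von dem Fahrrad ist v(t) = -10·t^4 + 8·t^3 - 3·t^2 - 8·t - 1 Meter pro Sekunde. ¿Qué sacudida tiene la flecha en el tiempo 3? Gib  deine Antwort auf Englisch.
Starting from acceleration a(t) = 0, we take 1 derivative. Differentiating acceleration, we get jerk: j(t) = 0. We have jerk j(t) = 0. Substituting t = 3: j(3) = 0.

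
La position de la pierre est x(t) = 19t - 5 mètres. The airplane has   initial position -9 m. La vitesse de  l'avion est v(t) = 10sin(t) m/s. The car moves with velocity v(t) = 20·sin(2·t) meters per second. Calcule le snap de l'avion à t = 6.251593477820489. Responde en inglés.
Starting from velocity v(t) = 10·sin(t), we take 3 derivatives. Taking d/dt of v(t), we find a(t) = 10·cos(t). Differentiating acceleration, we get jerk: j(t) = -10·sin(t). Differentiating jerk, we get snap: s(t) = -10·cos(t). Using s(t) = -10·cos(t) and substituting t = 6.251593477820489, we find s = -9.99501019661292.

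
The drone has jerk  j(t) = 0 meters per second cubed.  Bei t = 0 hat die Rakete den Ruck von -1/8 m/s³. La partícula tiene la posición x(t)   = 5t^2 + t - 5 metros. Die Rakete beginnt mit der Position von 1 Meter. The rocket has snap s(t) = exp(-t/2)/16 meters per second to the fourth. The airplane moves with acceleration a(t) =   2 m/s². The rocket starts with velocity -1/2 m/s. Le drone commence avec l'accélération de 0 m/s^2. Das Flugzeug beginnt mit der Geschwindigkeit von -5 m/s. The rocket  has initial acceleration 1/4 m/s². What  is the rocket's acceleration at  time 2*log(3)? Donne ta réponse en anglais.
To solve this, we need to take 2 integrals of our snap equation s(t) = exp(-t/2)/16. The integral of snap, with j(0) = -1/8, gives jerk: j(t) = -exp(-t/2)/8. The integral of jerk is acceleration. Using a(0) = 1/4, we get a(t) = exp(-t/2)/4. We have acceleration a(t) = exp(-t/2)/4. Substituting t = 2*log(3): a(2*log(3)) = 1/12.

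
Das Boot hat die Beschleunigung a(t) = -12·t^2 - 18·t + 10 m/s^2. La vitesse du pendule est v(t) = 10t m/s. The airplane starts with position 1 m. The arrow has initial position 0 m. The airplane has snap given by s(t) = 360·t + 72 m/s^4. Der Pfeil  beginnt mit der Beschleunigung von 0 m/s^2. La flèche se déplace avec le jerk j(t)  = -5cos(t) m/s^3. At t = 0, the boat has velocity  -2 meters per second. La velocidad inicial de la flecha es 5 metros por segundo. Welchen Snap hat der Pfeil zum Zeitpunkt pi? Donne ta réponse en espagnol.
Partiendo de la sacudida j(t) = -5·cos(t), tomamos 1 derivada. Tomando d/dt de j(t), encontramos s(t) = 5·sin(t). De la ecuación del snap s(t) = 5·sin(t), sustituimos t = pi para obtener s = 0.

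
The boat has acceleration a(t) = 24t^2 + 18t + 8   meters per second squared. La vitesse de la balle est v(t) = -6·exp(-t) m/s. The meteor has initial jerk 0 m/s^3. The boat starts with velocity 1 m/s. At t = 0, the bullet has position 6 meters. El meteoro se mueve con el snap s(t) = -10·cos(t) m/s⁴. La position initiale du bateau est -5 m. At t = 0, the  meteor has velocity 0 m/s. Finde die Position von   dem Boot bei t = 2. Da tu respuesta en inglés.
To find the answer, we compute 2 integrals of a(t) = 24·t^2 + 18·t + 8. Finding the antiderivative of a(t) and using v(0) = 1: v(t) = 8·t^3 + 9·t^2 + 8·t + 1. The antiderivative of velocity, with x(0) = -5, gives position: x(t) = 2·t^4 + 3·t^3 + 4·t^2 + t - 5. Using x(t) = 2·t^4 + 3·t^3 + 4·t^2 + t - 5 and substituting t = 2, we find x = 69.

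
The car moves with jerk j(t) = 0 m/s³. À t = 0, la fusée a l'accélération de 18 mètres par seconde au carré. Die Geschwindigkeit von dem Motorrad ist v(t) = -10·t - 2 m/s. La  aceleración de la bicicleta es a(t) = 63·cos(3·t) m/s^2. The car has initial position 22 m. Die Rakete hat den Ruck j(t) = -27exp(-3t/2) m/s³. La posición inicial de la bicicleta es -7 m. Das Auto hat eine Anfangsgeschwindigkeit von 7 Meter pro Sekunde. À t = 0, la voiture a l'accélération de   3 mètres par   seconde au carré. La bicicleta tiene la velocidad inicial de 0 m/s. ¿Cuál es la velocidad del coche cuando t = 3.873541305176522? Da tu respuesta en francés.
Nous devons trouver l'intégrale de notre équation du jerk j(t) = 0 2 fois. La primitive du jerk est l'accélération. En utilisant a(0) = 3, nous obtenons a(t) = 3. L'intégrale de l'accélération est la vitesse. En utilisant v(0) = 7, nous obtenons v(t) = 3·t + 7. De l'équation de la vitesse v(t) = 3·t + 7, nous substituons t = 3.873541305176522 pour obtenir v = 18.6206239155296.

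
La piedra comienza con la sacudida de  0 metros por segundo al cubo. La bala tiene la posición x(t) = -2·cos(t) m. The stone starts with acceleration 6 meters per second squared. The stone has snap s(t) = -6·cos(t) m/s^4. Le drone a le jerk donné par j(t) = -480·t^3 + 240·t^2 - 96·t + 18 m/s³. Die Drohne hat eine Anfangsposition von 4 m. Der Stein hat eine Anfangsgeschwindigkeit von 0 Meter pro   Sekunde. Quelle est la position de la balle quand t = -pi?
En utilisant x(t) = -2·cos(t) et en substituant t = -pi, nous trouvons x = 2.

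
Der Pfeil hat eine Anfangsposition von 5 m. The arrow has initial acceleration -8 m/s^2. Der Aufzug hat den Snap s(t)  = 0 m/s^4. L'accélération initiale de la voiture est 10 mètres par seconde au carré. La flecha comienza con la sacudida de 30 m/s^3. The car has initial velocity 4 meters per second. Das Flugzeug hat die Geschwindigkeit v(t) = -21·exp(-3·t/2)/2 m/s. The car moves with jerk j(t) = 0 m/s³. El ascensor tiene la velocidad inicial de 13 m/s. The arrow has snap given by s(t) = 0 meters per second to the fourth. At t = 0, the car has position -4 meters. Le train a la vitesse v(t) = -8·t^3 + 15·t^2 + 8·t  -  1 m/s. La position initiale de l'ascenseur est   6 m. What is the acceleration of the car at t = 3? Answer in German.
Um dies zu lösen, müssen wir 1 Stammfunktion unserer Gleichung für den Ruck j(t) = 0 finden. Das Integral von dem Ruck, mit a(0) = 10, ergibt die Beschleunigung: a(t) = 10. Aus der Gleichung für die Beschleunigung a(t) = 10, setzen wir t = 3 ein und erhalten a = 10.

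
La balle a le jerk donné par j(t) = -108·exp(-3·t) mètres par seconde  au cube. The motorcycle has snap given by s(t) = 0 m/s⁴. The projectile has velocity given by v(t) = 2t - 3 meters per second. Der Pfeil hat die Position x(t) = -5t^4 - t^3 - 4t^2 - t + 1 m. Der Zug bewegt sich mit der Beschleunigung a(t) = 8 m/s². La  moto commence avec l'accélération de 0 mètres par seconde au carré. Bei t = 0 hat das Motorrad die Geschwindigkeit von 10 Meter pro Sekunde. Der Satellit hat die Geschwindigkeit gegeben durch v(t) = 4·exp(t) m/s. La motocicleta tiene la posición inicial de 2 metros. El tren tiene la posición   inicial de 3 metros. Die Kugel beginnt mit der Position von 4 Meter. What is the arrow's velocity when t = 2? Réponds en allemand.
Um dies zu lösen, müssen wir 1 Ableitung unserer Gleichung für die Position x(t) = -5·t^4 - t^3 - 4·t^2 - t + 1 nehmen. Mit d/dt von x(t) finden wir v(t) = -20·t^3 - 3·t^2 - 8·t - 1. Mit v(t) = -20·t^3 - 3·t^2 - 8·t - 1 und Einsetzen von t = 2, finden wir v = -189.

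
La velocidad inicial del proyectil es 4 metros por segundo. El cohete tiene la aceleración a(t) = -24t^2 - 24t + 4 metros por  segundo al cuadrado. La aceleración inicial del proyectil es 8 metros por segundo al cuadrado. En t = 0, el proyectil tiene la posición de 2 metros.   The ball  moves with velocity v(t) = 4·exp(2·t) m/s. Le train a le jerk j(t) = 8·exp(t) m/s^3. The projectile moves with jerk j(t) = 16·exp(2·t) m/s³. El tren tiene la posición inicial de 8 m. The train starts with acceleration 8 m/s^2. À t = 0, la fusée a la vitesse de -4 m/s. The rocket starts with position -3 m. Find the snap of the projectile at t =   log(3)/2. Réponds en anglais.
We must differentiate our jerk equation j(t) = 16·exp(2·t) 1 time. Differentiating jerk, we get snap: s(t) = 32·exp(2·t). We have snap s(t) = 32·exp(2·t). Substituting t = log(3)/2: s(log(3)/2) = 96.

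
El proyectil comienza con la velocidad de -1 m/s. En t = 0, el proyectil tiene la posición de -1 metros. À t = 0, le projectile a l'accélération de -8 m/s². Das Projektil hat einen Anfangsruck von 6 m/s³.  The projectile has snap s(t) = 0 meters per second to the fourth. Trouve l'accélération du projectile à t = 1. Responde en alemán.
Wir müssen das Integral unserer Gleichung für den Snap s(t) = 0 2-mal finden. Die Stammfunktion von dem Snap ist der Ruck. Mit j(0) = 6 erhalten wir j(t) = 6. Die Stammfunktion von dem Ruck ist die Beschleunigung. Mit a(0) = -8 erhalten wir a(t) = 6·t - 8. Aus der Gleichung für die Beschleunigung a(t) = 6·t - 8, setzen wir t = 1 ein und erhalten a = -2.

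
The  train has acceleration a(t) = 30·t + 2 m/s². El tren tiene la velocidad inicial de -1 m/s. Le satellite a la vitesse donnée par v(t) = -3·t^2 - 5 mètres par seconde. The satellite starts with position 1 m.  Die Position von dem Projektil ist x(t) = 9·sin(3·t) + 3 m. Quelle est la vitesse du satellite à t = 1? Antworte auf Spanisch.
Usando v(t) = -3·t^2 - 5 y sustituyendo t = 1, encontramos v = -8.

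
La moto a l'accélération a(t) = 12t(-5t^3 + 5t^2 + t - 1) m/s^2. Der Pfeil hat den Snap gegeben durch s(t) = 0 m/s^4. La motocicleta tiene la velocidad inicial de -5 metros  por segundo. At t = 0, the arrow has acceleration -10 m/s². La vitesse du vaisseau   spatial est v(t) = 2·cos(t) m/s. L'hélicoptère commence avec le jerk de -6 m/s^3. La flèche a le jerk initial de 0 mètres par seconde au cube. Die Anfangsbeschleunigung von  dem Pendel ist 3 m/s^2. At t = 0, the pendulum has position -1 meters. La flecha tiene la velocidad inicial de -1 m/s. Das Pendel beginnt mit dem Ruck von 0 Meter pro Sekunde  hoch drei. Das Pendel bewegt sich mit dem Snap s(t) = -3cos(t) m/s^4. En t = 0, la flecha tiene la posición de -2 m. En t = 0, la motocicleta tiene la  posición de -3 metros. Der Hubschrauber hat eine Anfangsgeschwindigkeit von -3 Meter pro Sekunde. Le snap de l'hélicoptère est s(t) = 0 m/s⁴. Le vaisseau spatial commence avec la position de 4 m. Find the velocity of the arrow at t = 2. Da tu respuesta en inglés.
To solve this, we need to take 3 integrals of our snap equation s(t) = 0. Finding the integral of s(t) and using j(0) = 0: j(t) = 0. The integral of jerk is acceleration. Using a(0) = -10, we get a(t) = -10. Taking ∫a(t)dt and applying v(0) = -1, we find v(t) = -10·t - 1. From the given velocity equation v(t) = -10·t - 1, we substitute t = 2 to get v = -21.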